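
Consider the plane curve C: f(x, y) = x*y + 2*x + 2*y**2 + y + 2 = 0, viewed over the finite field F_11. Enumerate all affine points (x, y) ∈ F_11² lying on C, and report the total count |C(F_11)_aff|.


Affine F_11-points: {(1, 4), (1, 6), (2, 1), (2, 3), (4, 7), (6, 5), (6, 8), (8, 2), (8, 10), (10, 0)}; count = 10.

For each of the 121 pairs (x, y) ∈ F_11², evaluate f(x, y) mod 11. Record the zeros.
  x = 0: [0↦2, 1↦5, 2↦1, 3↦1, 4↦5, 5↦2, 6↦3, 7↦8, 8↦6, 9↦8, 10↦3]  zeros at y ∈ ∅
  x = 1: [0↦4, 1↦8, 2↦5, 3↦6, 4↦0, 5↦9, 6↦0, 7↦6, 8↦5, 9↦8, 10↦4]  zeros at y ∈ {4, 6}
  x = 2: [0↦6, 1↦0, 2↦9, 3↦0, 4↦6, 5↦5, 6↦8, 7↦4, 8↦4, 9↦8, 10↦5]  zeros at y ∈ {1, 3}
  x = 3: [0↦8, 1↦3, 2↦2, 3↦5, 4↦1, 5↦1, 6↦5, 7↦2, 8↦3, 9↦8, 10↦6]  zeros at y ∈ ∅
  x = 4: [0↦10, 1↦6, 2↦6, 3↦10, 4↦7, 5↦8, 6↦2, 7↦0, 8↦2, 9↦8, 10↦7]  zeros at y ∈ {7}
  x = 5: [0↦1, 1↦9, 2↦10, 3↦4, 4↦2, 5↦4, 6↦10, 7↦9, 8↦1, 9↦8, 10↦8]  zeros at y ∈ ∅
  x = 6: [0↦3, 1↦1, 2↦3, 3↦9, 4↦8, 5↦0, 6↦7, 7↦7, 8↦0, 9↦8, 10↦9]  zeros at y ∈ {5, 8}
  x = 7: [0↦5, 1↦4, 2↦7, 3↦3, 4↦3, 5↦7, 6↦4, 7↦5, 8↦10, 9↦8, 10↦10]  zeros at y ∈ ∅
  x = 8: [0↦7, 1↦7, 2↦0, 3↦8, 4↦9, 5↦3, 6↦1, 7↦3, 8↦9, 9↦8, 10↦0]  zeros at y ∈ {2, 10}
  x = 9: [0↦9, 1↦10, 2↦4, 3↦2, 4↦4, 5↦10, 6↦9, 7↦1, 8↦8, 9↦8, 10↦1]  zeros at y ∈ ∅
  x = 10: [0↦0, 1↦2, 2↦8, 3↦7, 4↦10, 5↦6, 6↦6, 7↦10, 8↦7, 9↦8, 10↦2]  zeros at y ∈ {0}
Collecting zeros: affine points = {(1, 4), (1, 6), (2, 1), (2, 3), (4, 7), (6, 5), (6, 8), (8, 2), (8, 10), (10, 0)}.
Total count |C(F_11)_aff| = 10.


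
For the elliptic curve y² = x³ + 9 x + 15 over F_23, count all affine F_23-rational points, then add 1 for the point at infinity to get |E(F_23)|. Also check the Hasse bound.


Affine points = {(1, 5), (1, 18), (2, 8), (2, 15), (3, 0), (4, 0), (5, 1), (5, 22), (6, 3), (6, 20), (8, 1), (8, 22), (10, 1), (10, 22), (13, 11), (13, 12), (15, 11), (15, 12), (16, 0), (18, 11), (18, 12), (21, 9), (21, 14)}; affine count = 23; |E(F_23)| = 24.

Discriminant check: Δ ∝ 4a³ + 27b² = 4·9³ + 27·15² = 4·729 + 27·225 ≡ 21 (mod 23). Nonzero ⇒ E is nonsingular.
For each x ∈ F_23, compute rhs = x³ + 9·x + 15 mod 23, then count y ∈ F_23 with y² ≡ rhs.
  x = 0: rhs = 15, matching y values: none (0 points).
  x = 1: rhs = 2, matching y values: 5, 18 (2 points).
  x = 2: rhs = 18, matching y values: 8, 15 (2 points).
  x = 3: rhs = 0, matching y values: 0 (1 points).
  x = 4: rhs = 0, matching y values: 0 (1 points).
  x = 5: rhs = 1, matching y values: 1, 22 (2 points).
  x = 6: rhs = 9, matching y values: 3, 20 (2 points).
  x = 7: rhs = 7, matching y values: none (0 points).
  x = 8: rhs = 1, matching y values: 1, 22 (2 points).
  x = 9: rhs = 20, matching y values: none (0 points).
  x = 10: rhs = 1, matching y values: 1, 22 (2 points).
  x = 11: rhs = 19, matching y values: none (0 points).
  x = 12: rhs = 11, matching y values: none (0 points).
  x = 13: rhs = 6, matching y values: 11, 12 (2 points).
  x = 14: rhs = 10, matching y values: none (0 points).
  x = 15: rhs = 6, matching y values: 11, 12 (2 points).
  x = 16: rhs = 0, matching y values: 0 (1 points).
  x = 17: rhs = 21, matching y values: none (0 points).
  x = 18: rhs = 6, matching y values: 11, 12 (2 points).
  x = 19: rhs = 7, matching y values: none (0 points).
  x = 20: rhs = 7, matching y values: none (0 points).
  x = 21: rhs = 12, matching y values: 9, 14 (2 points).
  x = 22: rhs = 5, matching y values: none (0 points).
Total affine count: 23.
Full point count |E(F_23)| = 23 + 1 = 24.
Hasse bound: |24 − (23+1)| = |0| = 0 ≤ 2√23 ≈ 9.5917 ✓.


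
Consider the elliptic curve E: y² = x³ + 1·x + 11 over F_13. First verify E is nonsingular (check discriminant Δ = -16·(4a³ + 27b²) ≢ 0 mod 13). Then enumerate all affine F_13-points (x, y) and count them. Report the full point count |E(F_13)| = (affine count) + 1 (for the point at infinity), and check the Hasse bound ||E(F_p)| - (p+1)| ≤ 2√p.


Affine points = {(1, 0), (4, 1), (4, 12), (6, 5), (6, 8), (7, 6), (7, 7), (11, 1), (11, 12), (12, 3), (12, 10)}; affine count = 11; |E(F_13)| = 12.

Discriminant check: Δ ∝ 4a³ + 27b² = 4·1³ + 27·11² = 4·1 + 27·121 ≡ 8 (mod 13). Nonzero ⇒ E is nonsingular.
For each x ∈ F_13, compute rhs = x³ + 1·x + 11 mod 13, then count y ∈ F_13 with y² ≡ rhs.
  x = 0: rhs = 11, matching y values: none (0 points).
  x = 1: rhs = 0, matching y values: 0 (1 points).
  x = 2: rhs = 8, matching y values: none (0 points).
  x = 3: rhs = 2, matching y values: none (0 points).
  x = 4: rhs = 1, matching y values: 1, 12 (2 points).
  x = 5: rhs = 11, matching y values: none (0 points).
  x = 6: rhs = 12, matching y values: 5, 8 (2 points).
  x = 7: rhs = 10, matching y values: 6, 7 (2 points).
  x = 8: rhs = 11, matching y values: none (0 points).
  x = 9: rhs = 8, matching y values: none (0 points).
  x = 10: rhs = 7, matching y values: none (0 points).
  x = 11: rhs = 1, matching y values: 1, 12 (2 points).
  x = 12: rhs = 9, matching y values: 3, 10 (2 points).
Total affine count: 11.
Full point count |E(F_13)| = 11 + 1 = 12.
Hasse bound: |12 − (13+1)| = |-2| = 2 ≤ 2√13 ≈ 7.2111 ✓.


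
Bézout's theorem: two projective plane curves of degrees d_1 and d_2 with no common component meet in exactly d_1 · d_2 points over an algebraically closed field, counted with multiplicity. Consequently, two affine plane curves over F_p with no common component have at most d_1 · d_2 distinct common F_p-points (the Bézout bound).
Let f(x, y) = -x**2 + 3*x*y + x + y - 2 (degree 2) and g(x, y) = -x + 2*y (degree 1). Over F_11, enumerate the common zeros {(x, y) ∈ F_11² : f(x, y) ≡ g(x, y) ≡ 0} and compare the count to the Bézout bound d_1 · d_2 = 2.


Common zeros: {(1, 6), (7, 9)}; count = 2; Bézout bound = 2.

deg(f) = 2, deg(g) = 1, so Bézout bound = 2.
Scan x ∈ F_11. For each x, list the y ∈ F_11 with f(x, y) ≡ 0 and those with g(x, y) ≡ 0 (mod 11); the common zeros in that column are the intersection.
  x = 0: f ≡ 0 at y ∈ {2}; g ≡ 0 at y ∈ {0}; common: ∅.
  x = 1: f ≡ 0 at y ∈ {6}; g ≡ 0 at y ∈ {6}; common: {6}.
  x = 2: f ≡ 0 at y ∈ {10}; g ≡ 0 at y ∈ {1}; common: ∅.
  x = 3: f ≡ 0 at y ∈ {3}; g ≡ 0 at y ∈ {7}; common: ∅.
  x = 4: f ≡ 0 at y ∈ {7}; g ≡ 0 at y ∈ {2}; common: ∅.
  x = 5: f ≡ 0 at y ∈ {0}; g ≡ 0 at y ∈ {8}; common: ∅.
  x = 6: f ≡ 0 at y ∈ {4}; g ≡ 0 at y ∈ {3}; common: ∅.
  x = 7: f ≡ 0 at y ∈ {0, 1, 2, 3, 4, 5, 6, 7, 8, 9, 10}; g ≡ 0 at y ∈ {9}; common: {9}.
  x = 8: f ≡ 0 at y ∈ {1}; g ≡ 0 at y ∈ {4}; common: ∅.
  x = 9: f ≡ 0 at y ∈ {5}; g ≡ 0 at y ∈ {10}; common: ∅.
  x = 10: f ≡ 0 at y ∈ {9}; g ≡ 0 at y ∈ {5}; common: ∅.
Collecting: common zeros = {(1, 6), (7, 9)}, so the count is 2.
Comparison with the Bézout bound: 2 ≤ 2 = deg(f)·deg(g), as expected for curves with no common component (the bound is attained).


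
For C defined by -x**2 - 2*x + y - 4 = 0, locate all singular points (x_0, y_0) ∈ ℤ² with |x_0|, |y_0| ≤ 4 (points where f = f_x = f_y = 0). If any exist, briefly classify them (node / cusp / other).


No singular points in the scanned grid; C is smooth there.

Compute partial derivatives:
  f_x = -2*x - 2.
  f_y = 1.
f_y = 1 is a nonzero constant, so f_y never vanishes: no point (x, y) can satisfy f = f_x = f_y = 0. In particular no (x, y) ∈ {−4, ..., 4}² is singular; the curve is smooth.


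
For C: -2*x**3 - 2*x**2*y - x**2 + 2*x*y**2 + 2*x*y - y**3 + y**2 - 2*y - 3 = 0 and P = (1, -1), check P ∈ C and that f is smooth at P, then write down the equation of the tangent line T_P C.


Tangent line at P: -4*x - 11*y - 7 = 0.

Step 1: f(1, -1) = 0, so P lies on C.
Step 2: partial derivatives
  f_x(x, y) = -6*x**2 - 4*x*y - 2*x + 2*y**2 + 2*y, f_y(x, y) = -2*x**2 + 4*x*y + 2*x - 3*y**2 + 2*y - 2.
  f_x(P) = -4, f_y(P) = -11 (gradient nonzero, so P is smooth).
Step 3: tangent line at P: -4·(x − 1) + -11·(y − -1) = 0.
Expanding: -4*x - 11*y - 7 = 0.


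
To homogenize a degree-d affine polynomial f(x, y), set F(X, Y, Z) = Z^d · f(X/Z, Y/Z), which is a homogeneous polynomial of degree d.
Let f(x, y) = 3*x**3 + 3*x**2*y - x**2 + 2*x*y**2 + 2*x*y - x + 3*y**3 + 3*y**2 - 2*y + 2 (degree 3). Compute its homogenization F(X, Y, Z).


F(X, Y, Z) = 3*X**3 + 3*X**2*Y - X**2*Z + 2*X*Y**2 + 2*X*Y*Z - X*Z**2 + 3*Y**3 + 3*Y**2*Z - 2*Y*Z**2 + 2*Z**3

deg(f) = 3.
Substitute x = X/Z, y = Y/Z into f, then multiply by Z^3.
  monomial 3·x^3·y^0 ↦ 3·X^3·Y^0·Z^0.
  monomial 3·x^2·y^1 ↦ 3·X^2·Y^1·Z^0.
  monomial -1·x^2·y^0 ↦ -1·X^2·Y^0·Z^1.
  monomial 2·x^1·y^2 ↦ 2·X^1·Y^2·Z^0.
  monomial 2·x^1·y^1 ↦ 2·X^1·Y^1·Z^1.
  monomial -1·x^1·y^0 ↦ -1·X^1·Y^0·Z^2.
  monomial 3·x^0·y^3 ↦ 3·X^0·Y^3·Z^0.
  monomial 3·x^0·y^2 ↦ 3·X^0·Y^2·Z^1.
  monomial -2·x^0·y^1 ↦ -2·X^0·Y^1·Z^2.
  monomial 2·x^0·y^0 ↦ 2·X^0·Y^0·Z^3.
Collecting: F(X, Y, Z) = 3*X**3 + 3*X**2*Y - X**2*Z + 2*X*Y**2 + 2*X*Y*Z - X*Z**2 + 3*Y**3 + 3*Y**2*Z - 2*Y*Z**2 + 2*Z**3.


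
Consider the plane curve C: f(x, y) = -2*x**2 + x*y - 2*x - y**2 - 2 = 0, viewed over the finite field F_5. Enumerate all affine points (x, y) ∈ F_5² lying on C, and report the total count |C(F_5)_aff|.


Affine F_5-points: {(3, 4)}; count = 1.

For each of the 25 pairs (x, y) ∈ F_5², evaluate f(x, y) mod 5. Record the zeros.
  x = 0: [0↦3, 1↦2, 2↦4, 3↦4, 4↦2]  zeros at y ∈ ∅
  x = 1: [0↦4, 1↦4, 2↦2, 3↦3, 4↦2]  zeros at y ∈ ∅
  x = 2: [0↦1, 1↦2, 2↦1, 3↦3, 4↦3]  zeros at y ∈ ∅
  x = 3: [0↦4, 1↦1, 2↦1, 3↦4, 4↦0]  zeros at y ∈ {4}
  x = 4: [0↦3, 1↦1, 2↦2, 3↦1, 4↦3]  zeros at y ∈ ∅
Collecting zeros: affine points = {(3, 4)}.
Total count |C(F_5)_aff| = 1.


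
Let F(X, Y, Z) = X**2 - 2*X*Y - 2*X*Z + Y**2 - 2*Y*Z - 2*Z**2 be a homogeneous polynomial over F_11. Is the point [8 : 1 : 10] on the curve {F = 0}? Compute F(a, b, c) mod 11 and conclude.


F(8,1,10) ≡ 10 (mod 11); P is NOT on the curve.

Evaluate F(8, 1, 10) term-by-term (mod 11).
  X**2 ↦ 1·64·1·1 = 64
  -2*X*Y ↦ -2·8·1·1 = -16
  -2*X*Z ↦ -2·8·1·10 = -160
  Y**2 ↦ 1·1·1·1 = 1
  -2*Y*Z ↦ -2·1·1·10 = -20
  -2*Z**2 ↦ -2·1·1·100 = -200
Sum: F(8, 1, 10) = (64) + (-16) + (-160) + (1) + (-20) + (-200) = -331.
Reducing mod 11: -331 ≡ 10 (mod 11).
Since F(a, b, c) ≡ 10 ≠ 0 (mod 11), P does NOT lie on the curve.


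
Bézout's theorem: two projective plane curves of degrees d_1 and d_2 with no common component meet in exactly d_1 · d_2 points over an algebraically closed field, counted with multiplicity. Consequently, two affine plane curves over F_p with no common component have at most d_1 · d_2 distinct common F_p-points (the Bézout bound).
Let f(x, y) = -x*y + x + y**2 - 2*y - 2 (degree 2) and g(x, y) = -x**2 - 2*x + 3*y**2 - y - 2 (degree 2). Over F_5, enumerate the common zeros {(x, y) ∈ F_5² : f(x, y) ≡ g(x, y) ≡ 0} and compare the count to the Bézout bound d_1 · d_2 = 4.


Common zeros: {(2, 0)}; count = 1; Bézout bound = 4.

deg(f) = 2, deg(g) = 2, so Bézout bound = 4.
Scan x ∈ F_5. For each x, list the y ∈ F_5 with f(x, y) ≡ 0 and those with g(x, y) ≡ 0 (mod 5); the common zeros in that column are the intersection.
  x = 0: f ≡ 0 at y ∈ ∅; g ≡ 0 at y ∈ {1}; common: ∅.
  x = 1: f ≡ 0 at y ∈ ∅; g ≡ 0 at y ∈ {0, 2}; common: ∅.
  x = 2: f ≡ 0 at y ∈ {0, 4}; g ≡ 0 at y ∈ {0, 2}; common: {0}.
  x = 3: f ≡ 0 at y ∈ {2, 3}; g ≡ 0 at y ∈ {1}; common: ∅.
  x = 4: f ≡ 0 at y ∈ ∅; g ≡ 0 at y ∈ ∅; common: ∅.
Collecting: common zeros = {(2, 0)}, so the count is 1.
Comparison with the Bézout bound: 1 ≤ 4 = deg(f)·deg(g), as expected for curves with no common component (the affine F_5-count falls short of the bound because intersections may lie at infinity, over extension fields, or carry multiplicity).


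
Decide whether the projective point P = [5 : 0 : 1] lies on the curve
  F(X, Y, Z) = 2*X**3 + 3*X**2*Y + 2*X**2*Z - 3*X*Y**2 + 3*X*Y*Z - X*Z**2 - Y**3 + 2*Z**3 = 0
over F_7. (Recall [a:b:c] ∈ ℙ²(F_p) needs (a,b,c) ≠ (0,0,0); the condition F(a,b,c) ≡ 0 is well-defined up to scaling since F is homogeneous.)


F(5,0,1) ≡ 3 (mod 7); P is NOT on the curve.

Evaluate F(5, 0, 1) term-by-term (mod 7).
  2*X**3 ↦ 2·125·1·1 = 250
  3*X**2*Y ↦ 3·25·0·1 = 0
  2*X**2*Z ↦ 2·25·1·1 = 50
  -3*X*Y**2 ↦ -3·5·0·1 = 0
  3*X*Y*Z ↦ 3·5·0·1 = 0
  -X*Z**2 ↦ -1·5·1·1 = -5
  -Y**3 ↦ -1·1·0·1 = 0
  2*Z**3 ↦ 2·1·1·1 = 2
Sum: F(5, 0, 1) = (250) + (0) + (50) + (0) + (0) + (-5) + (0) + (2) = 297.
Reducing mod 7: 297 ≡ 3 (mod 7).
Since F(a, b, c) ≡ 3 ≠ 0 (mod 7), P does NOT lie on the curve.


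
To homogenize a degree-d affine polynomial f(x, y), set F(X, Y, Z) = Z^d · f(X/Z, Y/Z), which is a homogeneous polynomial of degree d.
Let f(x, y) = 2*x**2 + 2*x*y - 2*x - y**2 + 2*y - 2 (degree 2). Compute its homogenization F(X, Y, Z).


F(X, Y, Z) = 2*X**2 + 2*X*Y - 2*X*Z - Y**2 + 2*Y*Z - 2*Z**2

deg(f) = 2.
Substitute x = X/Z, y = Y/Z into f, then multiply by Z^2.
  monomial 2·x^2·y^0 ↦ 2·X^2·Y^0·Z^0.
  monomial 2·x^1·y^1 ↦ 2·X^1·Y^1·Z^0.
  monomial -2·x^1·y^0 ↦ -2·X^1·Y^0·Z^1.
  monomial -1·x^0·y^2 ↦ -1·X^0·Y^2·Z^0.
  monomial 2·x^0·y^1 ↦ 2·X^0·Y^1·Z^1.
  monomial -2·x^0·y^0 ↦ -2·X^0·Y^0·Z^2.
Collecting: F(X, Y, Z) = 2*X**2 + 2*X*Y - 2*X*Z - Y**2 + 2*Y*Z - 2*Z**2.


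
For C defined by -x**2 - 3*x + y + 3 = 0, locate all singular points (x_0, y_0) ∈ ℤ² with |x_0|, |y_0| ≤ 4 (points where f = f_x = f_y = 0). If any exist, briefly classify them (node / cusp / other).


No singular points in the scanned grid; C is smooth there.

Compute partial derivatives:
  f_x = -2*x - 3.
  f_y = 1.
f_y = 1 is a nonzero constant, so f_y never vanishes: no point (x, y) can satisfy f = f_x = f_y = 0. In particular no (x, y) ∈ {−4, ..., 4}² is singular; the curve is smooth.


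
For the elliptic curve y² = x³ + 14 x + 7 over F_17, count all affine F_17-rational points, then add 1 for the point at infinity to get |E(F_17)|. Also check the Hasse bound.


Affine points = {(2, 3), (2, 14), (3, 5), (3, 12), (4, 5), (4, 12), (5, 7), (5, 10), (6, 1), (6, 16), (8, 6), (8, 11), (10, 5), (10, 12), (11, 8), (11, 9), (12, 4), (12, 13), (16, 3), (16, 14)}; affine count = 20; |E(F_17)| = 21.

Discriminant check: Δ ∝ 4a³ + 27b² = 4·14³ + 27·7² = 4·2744 + 27·49 ≡ 8 (mod 17). Nonzero ⇒ E is nonsingular.
For each x ∈ F_17, compute rhs = x³ + 14·x + 7 mod 17, then count y ∈ F_17 with y² ≡ rhs.
  x = 0: rhs = 7, matching y values: none (0 points).
  x = 1: rhs = 5, matching y values: none (0 points).
  x = 2: rhs = 9, matching y values: 3, 14 (2 points).
  x = 3: rhs = 8, matching y values: 5, 12 (2 points).
  x = 4: rhs = 8, matching y values: 5, 12 (2 points).
  x = 5: rhs = 15, matching y values: 7, 10 (2 points).
  x = 6: rhs = 1, matching y values: 1, 16 (2 points).
  x = 7: rhs = 6, matching y values: none (0 points).
  x = 8: rhs = 2, matching y values: 6, 11 (2 points).
  x = 9: rhs = 12, matching y values: none (0 points).
  x = 10: rhs = 8, matching y values: 5, 12 (2 points).
  x = 11: rhs = 13, matching y values: 8, 9 (2 points).
  x = 12: rhs = 16, matching y values: 4, 13 (2 points).
  x = 13: rhs = 6, matching y values: none (0 points).
  x = 14: rhs = 6, matching y values: none (0 points).
  x = 15: rhs = 5, matching y values: none (0 points).
  x = 16: rhs = 9, matching y values: 3, 14 (2 points).
Total affine count: 20.
Full point count |E(F_17)| = 20 + 1 = 21.
Hasse bound: |21 − (17+1)| = |3| = 3 ≤ 2√17 ≈ 8.2462 ✓.


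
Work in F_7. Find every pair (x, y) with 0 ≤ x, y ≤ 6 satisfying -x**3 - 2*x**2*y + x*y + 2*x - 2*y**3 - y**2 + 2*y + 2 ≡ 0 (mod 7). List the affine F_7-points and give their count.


Affine F_7-points: {(0, 2), (2, 3), (3, 1), (4, 2), (6, 2), (6, 4)}; count = 6.

For each of the 49 pairs (x, y) ∈ F_7², evaluate f(x, y) mod 7. Record the zeros.
  x = 0: [0↦2, 1↦1, 2↦0, 3↦1, 4↦6, 5↦3, 6↦1]  zeros at y ∈ {2}
  x = 1: [0↦3, 1↦1, 2↦6, 3↦6, 4↦3, 5↦6, 6↦3]  zeros at y ∈ ∅
  x = 2: [0↦5, 1↦5, 2↦5, 3↦0, 4↦6, 5↦4, 6↦3]  zeros at y ∈ {3}
  x = 3: [0↦2, 1↦0, 2↦5, 3↦5, 4↦2, 5↦5, 6↦2]  zeros at y ∈ {1}
  x = 4: [0↦2, 1↦1, 2↦0, 3↦1, 4↦6, 5↦3, 6↦1]  zeros at y ∈ {2}
  x = 5: [0↦6, 1↦2, 2↦5, 3↦3, 4↦5, 5↦6, 6↦1]  zeros at y ∈ ∅
  x = 6: [0↦1, 1↦4, 2↦0, 3↦5, 4↦0, 5↦1, 6↦3]  zeros at y ∈ {2, 4}
Collecting zeros: affine points = {(0, 2), (2, 3), (3, 1), (4, 2), (6, 2), (6, 4)}.
Total count |C(F_7)_aff| = 6.


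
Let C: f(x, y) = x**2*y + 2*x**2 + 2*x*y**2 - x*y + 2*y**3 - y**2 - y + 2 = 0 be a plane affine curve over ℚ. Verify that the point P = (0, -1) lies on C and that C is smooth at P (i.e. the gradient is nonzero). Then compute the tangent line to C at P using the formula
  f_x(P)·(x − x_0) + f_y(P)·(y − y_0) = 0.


Tangent line at P: 3*x + 7*y + 7 = 0.

Step 1: f(0, -1) = 0, so P lies on C.
Step 2: partial derivatives
  f_x(x, y) = 2*x*y + 4*x + 2*y**2 - y, f_y(x, y) = x**2 + 4*x*y - x + 6*y**2 - 2*y - 1.
  f_x(P) = 3, f_y(P) = 7 (gradient nonzero, so P is smooth).
Step 3: tangent line at P: 3·(x − 0) + 7·(y − -1) = 0.
Expanding: 3*x + 7*y + 7 = 0.


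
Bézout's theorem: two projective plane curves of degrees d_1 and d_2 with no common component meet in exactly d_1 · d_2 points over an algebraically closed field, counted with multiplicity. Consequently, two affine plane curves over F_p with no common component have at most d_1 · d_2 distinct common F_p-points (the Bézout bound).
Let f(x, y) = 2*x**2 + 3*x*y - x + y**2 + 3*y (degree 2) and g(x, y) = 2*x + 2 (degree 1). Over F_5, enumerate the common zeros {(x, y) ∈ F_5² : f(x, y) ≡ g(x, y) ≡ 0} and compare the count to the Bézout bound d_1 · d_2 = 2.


Common zeros: ∅; count = 0; Bézout bound = 2.

deg(f) = 2, deg(g) = 1, so Bézout bound = 2.
Scan x ∈ F_5. For each x, list the y ∈ F_5 with f(x, y) ≡ 0 and those with g(x, y) ≡ 0 (mod 5); the common zeros in that column are the intersection.
  x = 0: f ≡ 0 at y ∈ {0, 2}; g ≡ 0 at y ∈ ∅; common: ∅.
  x = 1: f ≡ 0 at y ∈ ∅; g ≡ 0 at y ∈ ∅; common: ∅.
  x = 2: f ≡ 0 at y ∈ ∅; g ≡ 0 at y ∈ ∅; common: ∅.
  x = 3: f ≡ 0 at y ∈ {0, 3}; g ≡ 0 at y ∈ ∅; common: ∅.
  x = 4: f ≡ 0 at y ∈ ∅; g ≡ 0 at y ∈ {0, 1, 2, 3, 4}; common: ∅.
Collecting: common zeros = ∅, so the count is 0.
Comparison with the Bézout bound: 0 ≤ 2 = deg(f)·deg(g), as expected for curves with no common component (the affine F_5-count falls short of the bound because intersections may lie at infinity, over extension fields, or carry multiplicity).


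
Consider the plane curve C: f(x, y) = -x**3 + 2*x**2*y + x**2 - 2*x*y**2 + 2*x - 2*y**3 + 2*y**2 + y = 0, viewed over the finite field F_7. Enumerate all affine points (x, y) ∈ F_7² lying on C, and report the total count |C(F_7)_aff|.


Affine F_7-points: {(0, 0), (2, 0), (4, 2), (4, 3), (4, 6), (5, 1), (5, 3), (5, 6), (6, 0)}; count = 9.

For each of the 49 pairs (x, y) ∈ F_7², evaluate f(x, y) mod 7. Record the zeros.
  x = 0: [0↦0, 1↦1, 2↦1, 3↦2, 4↦6, 5↦1, 6↦3]  zeros at y ∈ {0}
  x = 1: [0↦2, 1↦3, 2↦6, 3↦6, 4↦5, 5↦5, 6↦1]  zeros at y ∈ ∅
  x = 2: [0↦0, 1↦5, 2↦1, 3↦4, 4↦2, 5↦4, 6↦5]  zeros at y ∈ {0}
  x = 3: [0↦2, 1↦1, 2↦1, 3↦4, 4↦5, 5↦6, 6↦2]  zeros at y ∈ ∅
  x = 4: [0↦2, 1↦6, 2↦0, 3↦0, 4↦1, 5↦5, 6↦0]  zeros at y ∈ {2, 3, 6}
  x = 5: [0↦1, 1↦0, 2↦6, 3↦0, 4↦5, 5↦2, 6↦0]  zeros at y ∈ {1, 3, 6}
  x = 6: [0↦0, 1↦5, 2↦6, 3↦5, 4↦4, 5↦5, 6↦3]  zeros at y ∈ {0}
Collecting zeros: affine points = {(0, 0), (2, 0), (4, 2), (4, 3), (4, 6), (5, 1), (5, 3), (5, 6), (6, 0)}.
Total count |C(F_7)_aff| = 9.


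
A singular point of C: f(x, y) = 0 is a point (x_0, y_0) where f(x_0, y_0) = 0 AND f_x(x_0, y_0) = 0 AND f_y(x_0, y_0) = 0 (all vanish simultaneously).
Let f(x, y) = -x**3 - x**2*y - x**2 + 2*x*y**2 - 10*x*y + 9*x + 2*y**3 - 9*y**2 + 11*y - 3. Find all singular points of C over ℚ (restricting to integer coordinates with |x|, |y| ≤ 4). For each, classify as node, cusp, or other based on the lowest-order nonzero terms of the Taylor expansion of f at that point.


Singular points: {(-1, 2)}; classification: cusp.

Compute partial derivatives:
  f_x = -3*x**2 - 2*x*y - 2*x + 2*y**2 - 10*y + 9.
  f_y = -x**2 + 4*x*y - 10*x + 6*y**2 - 18*y + 11.
Scan x_0 ∈ {−4, ..., 4}. For each x_0, f_y(x_0, y) is a polynomial in y; find its integer roots y ∈ {−4, ..., 4}, then test f_x and f at those candidates.
  x = -4: f_y(-4, y) = 6*y**2 - 34*y + 35; no integer root y with |y| ≤ 4.
  x = -3: f_y(-3, y) = 6*y**2 - 30*y + 32; no integer root y with |y| ≤ 4.
  x = -2: f_y(-2, y) = 6*y**2 - 26*y + 27; no integer root y with |y| ≤ 4.
  x = -1: f_y(-1, y) = 6*y**2 - 22*y + 20; vanishes at y ∈ {2}. (-1, 2): f_x = 0, f = 0 — SINGULAR.
  x = 0: f_y(0, y) = 6*y**2 - 18*y + 11; no integer root y with |y| ≤ 4.
  x = 1: f_y(1, y) = 6*y**2 - 14*y; vanishes at y ∈ {0}. (1, 0): f_x = 4 ≠ 0.
  x = 2: f_y(2, y) = 6*y**2 - 10*y - 13; no integer root y with |y| ≤ 4.
  x = 3: f_y(3, y) = 6*y**2 - 6*y - 28; no integer root y with |y| ≤ 4.
  x = 4: f_y(4, y) = 6*y**2 - 2*y - 45; no integer root y with |y| ≤ 4.
Only singular point on the grid: (-1, 2).
Classify: substitute x = -1 + u, y = 2 + v and expand: f = -u**3 - u**2*v + 2*u*v**2 + 2*v**3 + v**2.
No constant or linear terms (consistent with a singular point). Quadratic part: v**2. Cubic part: -u**3 - u**2*v + 2*u*v**2 + 2*v**3.
The quadratic part v**2 is a perfect square, so there is a single (double) tangent line v = 0, i.e. y = 2. Restricting the cubic part to that line (v = 0) leaves -u**3 ≠ 0, so f is not divisible by v and the branch is v² ≈ u**3 to lowest order — this is a cusp.
Classification: cusp.


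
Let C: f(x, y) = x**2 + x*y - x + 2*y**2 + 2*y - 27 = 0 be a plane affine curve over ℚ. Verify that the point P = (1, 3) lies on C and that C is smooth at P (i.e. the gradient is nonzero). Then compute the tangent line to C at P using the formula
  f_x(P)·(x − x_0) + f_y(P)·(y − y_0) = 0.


Tangent line at P: 4*x + 15*y - 49 = 0.

Step 1: f(1, 3) = 0, so P lies on C.
Step 2: partial derivatives
  f_x(x, y) = 2*x + y - 1, f_y(x, y) = x + 4*y + 2.
  f_x(P) = 4, f_y(P) = 15 (gradient nonzero, so P is smooth).
Step 3: tangent line at P: 4·(x − 1) + 15·(y − 3) = 0.
Expanding: 4*x + 15*y - 49 = 0.


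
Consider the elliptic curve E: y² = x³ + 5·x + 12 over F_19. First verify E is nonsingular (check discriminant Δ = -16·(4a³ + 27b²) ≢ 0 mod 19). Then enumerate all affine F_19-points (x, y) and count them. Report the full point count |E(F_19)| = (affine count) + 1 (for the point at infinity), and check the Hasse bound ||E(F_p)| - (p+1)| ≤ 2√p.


Affine points = {(2, 7), (2, 12), (3, 4), (3, 15), (4, 1), (4, 18), (6, 7), (6, 12), (9, 8), (9, 11), (10, 6), (10, 13), (11, 7), (11, 12), (15, 2), (15, 17), (18, 5), (18, 14)}; affine count = 18; |E(F_19)| = 19.

Discriminant check: Δ ∝ 4a³ + 27b² = 4·5³ + 27·12² = 4·125 + 27·144 ≡ 18 (mod 19). Nonzero ⇒ E is nonsingular.
For each x ∈ F_19, compute rhs = x³ + 5·x + 12 mod 19, then count y ∈ F_19 with y² ≡ rhs.
  x = 0: rhs = 12, matching y values: none (0 points).
  x = 1: rhs = 18, matching y values: none (0 points).
  x = 2: rhs = 11, matching y values: 7, 12 (2 points).
  x = 3: rhs = 16, matching y values: 4, 15 (2 points).
  x = 4: rhs = 1, matching y values: 1, 18 (2 points).
  x = 5: rhs = 10, matching y values: none (0 points).
  x = 6: rhs = 11, matching y values: 7, 12 (2 points).
  x = 7: rhs = 10, matching y values: none (0 points).
  x = 8: rhs = 13, matching y values: none (0 points).
  x = 9: rhs = 7, matching y values: 8, 11 (2 points).
  x = 10: rhs = 17, matching y values: 6, 13 (2 points).
  x = 11: rhs = 11, matching y values: 7, 12 (2 points).
  x = 12: rhs = 14, matching y values: none (0 points).
  x = 13: rhs = 13, matching y values: none (0 points).
  x = 14: rhs = 14, matching y values: none (0 points).
  x = 15: rhs = 4, matching y values: 2, 17 (2 points).
  x = 16: rhs = 8, matching y values: none (0 points).
  x = 17: rhs = 13, matching y values: none (0 points).
  x = 18: rhs = 6, matching y values: 5, 14 (2 points).
Total affine count: 18.
Full point count |E(F_19)| = 18 + 1 = 19.
Hasse bound: |19 − (19+1)| = |-1| = 1 ≤ 2√19 ≈ 8.7178 ✓.


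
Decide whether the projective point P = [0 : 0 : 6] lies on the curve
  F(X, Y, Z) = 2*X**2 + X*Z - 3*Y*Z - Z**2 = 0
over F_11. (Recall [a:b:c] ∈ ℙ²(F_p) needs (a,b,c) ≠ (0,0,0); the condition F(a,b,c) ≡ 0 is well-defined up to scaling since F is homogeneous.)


F(0,0,6) ≡ 8 (mod 11); P is NOT on the curve.

Evaluate F(0, 0, 6) term-by-term (mod 11).
  2*X**2 ↦ 2·0·1·1 = 0
  X*Z ↦ 1·0·1·6 = 0
  -3*Y*Z ↦ -3·1·0·6 = 0
  -Z**2 ↦ -1·1·1·36 = -36
Sum: F(0, 0, 6) = (0) + (0) + (0) + (-36) = -36.
Reducing mod 11: -36 ≡ 8 (mod 11).
Since F(a, b, c) ≡ 8 ≠ 0 (mod 11), P does NOT lie on the curve.


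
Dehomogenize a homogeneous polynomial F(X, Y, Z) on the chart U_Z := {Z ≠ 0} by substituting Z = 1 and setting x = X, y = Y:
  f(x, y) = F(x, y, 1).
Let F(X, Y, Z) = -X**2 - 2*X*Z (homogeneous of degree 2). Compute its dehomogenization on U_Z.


f(x, y) = -x**2 - 2*x

On U_Z we set Z = 1. Each monomial c·X^i·Y^j·Z^k in F becomes c·x^i·y^j·1^k = c·x^i·y^j.
Substituting Z = 1: F(X, Y, 1) = -x**2 - 2*x.
Note: deg(f) ≤ deg(F) = 2; strict inequality happens when F is divisible by Z (lost terms).


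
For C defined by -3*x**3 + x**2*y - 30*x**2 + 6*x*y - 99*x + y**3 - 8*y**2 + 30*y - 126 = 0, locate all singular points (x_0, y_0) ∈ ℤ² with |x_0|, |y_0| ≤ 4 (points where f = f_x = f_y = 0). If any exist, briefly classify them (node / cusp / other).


Singular points: {(-3, 3)}; classification: cusp.

Compute partial derivatives:
  f_x = -9*x**2 + 2*x*y - 60*x + 6*y - 99.
  f_y = x**2 + 6*x + 3*y**2 - 16*y + 30.
Scan x_0 ∈ {−4, ..., 4}. For each x_0, f_y(x_0, y) is a polynomial in y; find its integer roots y ∈ {−4, ..., 4}, then test f_x and f at those candidates.
  x = -4: f_y(-4, y) = 3*y**2 - 16*y + 22; no integer root y with |y| ≤ 4.
  x = -3: f_y(-3, y) = 3*y**2 - 16*y + 21; vanishes at y ∈ {3}. (-3, 3): f_x = 0, f = 0 — SINGULAR.
  x = -2: f_y(-2, y) = 3*y**2 - 16*y + 22; no integer root y with |y| ≤ 4.
  x = -1: f_y(-1, y) = 3*y**2 - 16*y + 25; no integer root y with |y| ≤ 4.
  x = 0: f_y(0, y) = 3*y**2 - 16*y + 30; no integer root y with |y| ≤ 4.
  x = 1: f_y(1, y) = 3*y**2 - 16*y + 37; no integer root y with |y| ≤ 4.
  x = 2: f_y(2, y) = 3*y**2 - 16*y + 46; no integer root y with |y| ≤ 4.
  x = 3: f_y(3, y) = 3*y**2 - 16*y + 57; no integer root y with |y| ≤ 4.
  x = 4: f_y(4, y) = 3*y**2 - 16*y + 70; no integer root y with |y| ≤ 4.
Only singular point on the grid: (-3, 3).
Classify: substitute x = -3 + u, y = 3 + v and expand: f = -3*u**3 + u**2*v + v**3 + v**2.
No constant or linear terms (consistent with a singular point). Quadratic part: v**2. Cubic part: -3*u**3 + u**2*v + v**3.
The quadratic part v**2 is a perfect square, so there is a single (double) tangent line v = 0, i.e. y = 3. Restricting the cubic part to that line (v = 0) leaves -3*u**3 ≠ 0, so f is not divisible by v and the branch is v² ≈ 3*u**3 to lowest order — this is a cusp.
Classification: cusp.


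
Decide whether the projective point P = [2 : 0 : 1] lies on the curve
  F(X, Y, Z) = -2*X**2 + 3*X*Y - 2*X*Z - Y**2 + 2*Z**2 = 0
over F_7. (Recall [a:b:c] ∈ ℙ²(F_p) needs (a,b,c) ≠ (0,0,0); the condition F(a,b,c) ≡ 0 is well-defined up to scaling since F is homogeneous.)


F(2,0,1) ≡ 4 (mod 7); P is NOT on the curve.

Evaluate F(2, 0, 1) term-by-term (mod 7).
  -2*X**2 ↦ -2·4·1·1 = -8
  3*X*Y ↦ 3·2·0·1 = 0
  -2*X*Z ↦ -2·2·1·1 = -4
  -Y**2 ↦ -1·1·0·1 = 0
  2*Z**2 ↦ 2·1·1·1 = 2
Sum: F(2, 0, 1) = (-8) + (0) + (-4) + (0) + (2) = -10.
Reducing mod 7: -10 ≡ 4 (mod 7).
Since F(a, b, c) ≡ 4 ≠ 0 (mod 7), P does NOT lie on the curve.


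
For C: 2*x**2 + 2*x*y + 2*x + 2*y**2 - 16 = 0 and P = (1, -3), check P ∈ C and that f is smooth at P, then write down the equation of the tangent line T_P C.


Tangent line at P: -10*y - 30 = 0.

Step 1: f(1, -3) = 0, so P lies on C.
Step 2: partial derivatives
  f_x(x, y) = 4*x + 2*y + 2, f_y(x, y) = 2*x + 4*y.
  f_x(P) = 0, f_y(P) = -10 (gradient nonzero, so P is smooth).
Step 3: tangent line at P: 0·(x − 1) + -10·(y − -3) = 0.
Expanding: -10*y - 30 = 0.


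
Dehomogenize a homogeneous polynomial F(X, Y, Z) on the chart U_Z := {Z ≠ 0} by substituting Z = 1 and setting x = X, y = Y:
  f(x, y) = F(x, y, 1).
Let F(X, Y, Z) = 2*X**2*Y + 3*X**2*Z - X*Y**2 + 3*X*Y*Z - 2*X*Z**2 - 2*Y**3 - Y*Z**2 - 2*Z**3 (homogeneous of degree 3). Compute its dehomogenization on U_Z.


f(x, y) = 2*x**2*y + 3*x**2 - x*y**2 + 3*x*y - 2*x - 2*y**3 - y - 2

On U_Z we set Z = 1. Each monomial c·X^i·Y^j·Z^k in F becomes c·x^i·y^j·1^k = c·x^i·y^j.
Substituting Z = 1: F(X, Y, 1) = 2*x**2*y + 3*x**2 - x*y**2 + 3*x*y - 2*x - 2*y**3 - y - 2.
Note: deg(f) ≤ deg(F) = 3; strict inequality happens when F is divisible by Z (lost terms).


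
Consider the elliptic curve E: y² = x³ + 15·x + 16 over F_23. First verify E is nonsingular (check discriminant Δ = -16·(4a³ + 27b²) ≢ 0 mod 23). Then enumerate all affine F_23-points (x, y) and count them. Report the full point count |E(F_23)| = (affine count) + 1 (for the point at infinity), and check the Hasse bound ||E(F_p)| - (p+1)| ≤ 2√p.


Affine points = {(0, 4), (0, 19), (1, 3), (1, 20), (2, 10), (2, 13), (4, 5), (4, 18), (5, 3), (5, 20), (6, 0), (7, 2), (7, 21), (8, 2), (8, 21), (9, 11), (9, 12), (10, 4), (10, 19), (13, 4), (13, 19), (14, 7), (14, 16), (17, 3), (17, 20), (18, 0), (20, 6), (20, 17), (21, 1), (21, 22), (22, 0)}; affine count = 31; |E(F_23)| = 32.

Discriminant check: Δ ∝ 4a³ + 27b² = 4·15³ + 27·16² = 4·3375 + 27·256 ≡ 11 (mod 23). Nonzero ⇒ E is nonsingular.
For each x ∈ F_23, compute rhs = x³ + 15·x + 16 mod 23, then count y ∈ F_23 with y² ≡ rhs.
  x = 0: rhs = 16, matching y values: 4, 19 (2 points).
  x = 1: rhs = 9, matching y values: 3, 20 (2 points).
  x = 2: rhs = 8, matching y values: 10, 13 (2 points).
  x = 3: rhs = 19, matching y values: none (0 points).
  x = 4: rhs = 2, matching y values: 5, 18 (2 points).
  x = 5: rhs = 9, matching y values: 3, 20 (2 points).
  x = 6: rhs = 0, matching y values: 0 (1 points).
  x = 7: rhs = 4, matching y values: 2, 21 (2 points).
  x = 8: rhs = 4, matching y values: 2, 21 (2 points).
  x = 9: rhs = 6, matching y values: 11, 12 (2 points).
  x = 10: rhs = 16, matching y values: 4, 19 (2 points).
  x = 11: rhs = 17, matching y values: none (0 points).
  x = 12: rhs = 15, matching y values: none (0 points).
  x = 13: rhs = 16, matching y values: 4, 19 (2 points).
  x = 14: rhs = 3, matching y values: 7, 16 (2 points).
  x = 15: rhs = 5, matching y values: none (0 points).
  x = 16: rhs = 5, matching y values: none (0 points).
  x = 17: rhs = 9, matching y values: 3, 20 (2 points).
  x = 18: rhs = 0, matching y values: 0 (1 points).
  x = 19: rhs = 7, matching y values: none (0 points).
  x = 20: rhs = 13, matching y values: 6, 17 (2 points).
  x = 21: rhs = 1, matching y values: 1, 22 (2 points).
  x = 22: rhs = 0, matching y values: 0 (1 points).
Total affine count: 31.
Full point count |E(F_23)| = 31 + 1 = 32.
Hasse bound: |32 − (23+1)| = |8| = 8 ≤ 2√23 ≈ 9.5917 ✓.


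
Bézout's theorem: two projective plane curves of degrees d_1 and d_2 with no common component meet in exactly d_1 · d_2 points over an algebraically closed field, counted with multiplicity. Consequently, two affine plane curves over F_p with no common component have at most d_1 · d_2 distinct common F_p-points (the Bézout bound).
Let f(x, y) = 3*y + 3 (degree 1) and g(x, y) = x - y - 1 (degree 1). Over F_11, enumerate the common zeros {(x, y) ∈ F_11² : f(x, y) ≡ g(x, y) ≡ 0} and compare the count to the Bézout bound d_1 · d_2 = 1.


Common zeros: {(0, 10)}; count = 1; Bézout bound = 1.

deg(f) = 1, deg(g) = 1, so Bézout bound = 1.
Scan x ∈ F_11. For each x, list the y ∈ F_11 with f(x, y) ≡ 0 and those with g(x, y) ≡ 0 (mod 11); the common zeros in that column are the intersection.
  x = 0: f ≡ 0 at y ∈ {10}; g ≡ 0 at y ∈ {10}; common: {10}.
  x = 1: f ≡ 0 at y ∈ {10}; g ≡ 0 at y ∈ {0}; common: ∅.
  x = 2: f ≡ 0 at y ∈ {10}; g ≡ 0 at y ∈ {1}; common: ∅.
  x = 3: f ≡ 0 at y ∈ {10}; g ≡ 0 at y ∈ {2}; common: ∅.
  x = 4: f ≡ 0 at y ∈ {10}; g ≡ 0 at y ∈ {3}; common: ∅.
  x = 5: f ≡ 0 at y ∈ {10}; g ≡ 0 at y ∈ {4}; common: ∅.
  x = 6: f ≡ 0 at y ∈ {10}; g ≡ 0 at y ∈ {5}; common: ∅.
  x = 7: f ≡ 0 at y ∈ {10}; g ≡ 0 at y ∈ {6}; common: ∅.
  x = 8: f ≡ 0 at y ∈ {10}; g ≡ 0 at y ∈ {7}; common: ∅.
  x = 9: f ≡ 0 at y ∈ {10}; g ≡ 0 at y ∈ {8}; common: ∅.
  x = 10: f ≡ 0 at y ∈ {10}; g ≡ 0 at y ∈ {9}; common: ∅.
Collecting: common zeros = {(0, 10)}, so the count is 1.
Comparison with the Bézout bound: 1 ≤ 1 = deg(f)·deg(g), as expected for curves with no common component (the bound is attained).


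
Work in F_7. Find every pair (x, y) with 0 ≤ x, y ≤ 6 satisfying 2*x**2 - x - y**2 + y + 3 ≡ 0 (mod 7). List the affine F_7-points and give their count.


Affine F_7-points: {(2, 2), (2, 6), (5, 3), (5, 5), (6, 3), (6, 5)}; count = 6.

For each of the 49 pairs (x, y) ∈ F_7², evaluate f(x, y) mod 7. Record the zeros.
  x = 0: [0↦3, 1↦3, 2↦1, 3↦4, 4↦5, 5↦4, 6↦1]  zeros at y ∈ ∅
  x = 1: [0↦4, 1↦4, 2↦2, 3↦5, 4↦6, 5↦5, 6↦2]  zeros at y ∈ ∅
  x = 2: [0↦2, 1↦2, 2↦0, 3↦3, 4↦4, 5↦3, 6↦0]  zeros at y ∈ {2, 6}
  x = 3: [0↦4, 1↦4, 2↦2, 3↦5, 4↦6, 5↦5, 6↦2]  zeros at y ∈ ∅
  x = 4: [0↦3, 1↦3, 2↦1, 3↦4, 4↦5, 5↦4, 6↦1]  zeros at y ∈ ∅
  x = 5: [0↦6, 1↦6, 2↦4, 3↦0, 4↦1, 5↦0, 6↦4]  zeros at y ∈ {3, 5}
  x = 6: [0↦6, 1↦6, 2↦4, 3↦0, 4↦1, 5↦0, 6↦4]  zeros at y ∈ {3, 5}
Collecting zeros: affine points = {(2, 2), (2, 6), (5, 3), (5, 5), (6, 3), (6, 5)}.
Total count |C(F_7)_aff| = 6.


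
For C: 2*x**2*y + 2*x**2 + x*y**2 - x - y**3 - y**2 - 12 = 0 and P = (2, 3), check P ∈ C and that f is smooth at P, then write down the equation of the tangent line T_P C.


Tangent line at P: 40*x - 13*y - 41 = 0.

Step 1: f(2, 3) = 0, so P lies on C.
Step 2: partial derivatives
  f_x(x, y) = 4*x*y + 4*x + y**2 - 1, f_y(x, y) = 2*x**2 + 2*x*y - 3*y**2 - 2*y.
  f_x(P) = 40, f_y(P) = -13 (gradient nonzero, so P is smooth).
Step 3: tangent line at P: 40·(x − 2) + -13·(y − 3) = 0.
Expanding: 40*x - 13*y - 41 = 0.


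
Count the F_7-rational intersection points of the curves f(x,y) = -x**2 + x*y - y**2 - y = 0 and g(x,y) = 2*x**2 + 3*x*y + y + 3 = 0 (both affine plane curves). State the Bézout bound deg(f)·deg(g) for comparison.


Common zeros: {(6, 6)}; count = 1; Bézout bound = 4.

deg(f) = 2, deg(g) = 2, so Bézout bound = 4.
Scan x ∈ F_7. For each x, list the y ∈ F_7 with f(x, y) ≡ 0 and those with g(x, y) ≡ 0 (mod 7); the common zeros in that column are the intersection.
  x = 0: f ≡ 0 at y ∈ {0, 6}; g ≡ 0 at y ∈ {4}; common: ∅.
  x = 1: f ≡ 0 at y ∈ ∅; g ≡ 0 at y ∈ {4}; common: ∅.
  x = 2: f ≡ 0 at y ∈ ∅; g ≡ 0 at y ∈ ∅; common: ∅.
  x = 3: f ≡ 0 at y ∈ ∅; g ≡ 0 at y ∈ {0}; common: ∅.
  x = 4: f ≡ 0 at y ∈ {1, 2}; g ≡ 0 at y ∈ {0}; common: ∅.
  x = 5: f ≡ 0 at y ∈ {2}; g ≡ 0 at y ∈ {5}; common: ∅.
  x = 6: f ≡ 0 at y ∈ {6}; g ≡ 0 at y ∈ {6}; common: {6}.
Collecting: common zeros = {(6, 6)}, so the count is 1.
Comparison with the Bézout bound: 1 ≤ 4 = deg(f)·deg(g), as expected for curves with no common component (the affine F_7-count falls short of the bound because intersections may lie at infinity, over extension fields, or carry multiplicity).


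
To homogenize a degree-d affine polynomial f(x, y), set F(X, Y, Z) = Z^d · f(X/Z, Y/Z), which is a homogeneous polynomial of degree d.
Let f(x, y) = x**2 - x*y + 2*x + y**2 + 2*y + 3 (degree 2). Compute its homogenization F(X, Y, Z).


F(X, Y, Z) = X**2 - X*Y + 2*X*Z + Y**2 + 2*Y*Z + 3*Z**2

deg(f) = 2.
Substitute x = X/Z, y = Y/Z into f, then multiply by Z^2.
  monomial 1·x^2·y^0 ↦ 1·X^2·Y^0·Z^0.
  monomial -1·x^1·y^1 ↦ -1·X^1·Y^1·Z^0.
  monomial 2·x^1·y^0 ↦ 2·X^1·Y^0·Z^1.
  monomial 1·x^0·y^2 ↦ 1·X^0·Y^2·Z^0.
  monomial 2·x^0·y^1 ↦ 2·X^0·Y^1·Z^1.
  monomial 3·x^0·y^0 ↦ 3·X^0·Y^0·Z^2.
Collecting: F(X, Y, Z) = X**2 - X*Y + 2*X*Z + Y**2 + 2*Y*Z + 3*Z**2.


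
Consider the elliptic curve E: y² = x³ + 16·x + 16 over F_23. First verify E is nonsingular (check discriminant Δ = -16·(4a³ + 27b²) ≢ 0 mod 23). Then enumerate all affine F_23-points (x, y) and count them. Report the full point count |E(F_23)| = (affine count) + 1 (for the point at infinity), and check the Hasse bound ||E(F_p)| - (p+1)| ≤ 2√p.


Affine points = {(0, 4), (0, 19), (4, 11), (4, 12), (6, 11), (6, 12), (8, 9), (8, 14), (10, 7), (10, 16), (12, 2), (12, 21), (13, 11), (13, 12), (17, 7), (17, 16), (18, 8), (18, 15), (19, 7), (19, 16)}; affine count = 20; |E(F_23)| = 21.

Discriminant check: Δ ∝ 4a³ + 27b² = 4·16³ + 27·16² = 4·4096 + 27·256 ≡ 20 (mod 23). Nonzero ⇒ E is nonsingular.
For each x ∈ F_23, compute rhs = x³ + 16·x + 16 mod 23, then count y ∈ F_23 with y² ≡ rhs.
  x = 0: rhs = 16, matching y values: 4, 19 (2 points).
  x = 1: rhs = 10, matching y values: none (0 points).
  x = 2: rhs = 10, matching y values: none (0 points).
  x = 3: rhs = 22, matching y values: none (0 points).
  x = 4: rhs = 6, matching y values: 11, 12 (2 points).
  x = 5: rhs = 14, matching y values: none (0 points).
  x = 6: rhs = 6, matching y values: 11, 12 (2 points).
  x = 7: rhs = 11, matching y values: none (0 points).
  x = 8: rhs = 12, matching y values: 9, 14 (2 points).
  x = 9: rhs = 15, matching y values: none (0 points).
  x = 10: rhs = 3, matching y values: 7, 16 (2 points).
  x = 11: rhs = 5, matching y values: none (0 points).
  x = 12: rhs = 4, matching y values: 2, 21 (2 points).
  x = 13: rhs = 6, matching y values: 11, 12 (2 points).
  x = 14: rhs = 17, matching y values: none (0 points).
  x = 15: rhs = 20, matching y values: none (0 points).
  x = 16: rhs = 21, matching y values: none (0 points).
  x = 17: rhs = 3, matching y values: 7, 16 (2 points).
  x = 18: rhs = 18, matching y values: 8, 15 (2 points).
  x = 19: rhs = 3, matching y values: 7, 16 (2 points).
  x = 20: rhs = 10, matching y values: none (0 points).
  x = 21: rhs = 22, matching y values: none (0 points).
  x = 22: rhs = 22, matching y values: none (0 points).
Total affine count: 20.
Full point count |E(F_23)| = 20 + 1 = 21.
Hasse bound: |21 − (23+1)| = |-3| = 3 ≤ 2√23 ≈ 9.5917 ✓.


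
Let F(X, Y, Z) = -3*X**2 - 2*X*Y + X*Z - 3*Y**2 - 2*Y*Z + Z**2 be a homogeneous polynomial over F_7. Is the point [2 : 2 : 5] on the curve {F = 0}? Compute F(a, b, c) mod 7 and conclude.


F(2,2,5) ≡ 4 (mod 7); P is NOT on the curve.

Evaluate F(2, 2, 5) term-by-term (mod 7).
  -3*X**2 ↦ -3·4·1·1 = -12
  -2*X*Y ↦ -2·2·2·1 = -8
  X*Z ↦ 1·2·1·5 = 10
  -3*Y**2 ↦ -3·1·4·1 = -12
  -2*Y*Z ↦ -2·1·2·5 = -20
  Z**2 ↦ 1·1·1·25 = 25
Sum: F(2, 2, 5) = (-12) + (-8) + (10) + (-12) + (-20) + (25) = -17.
Reducing mod 7: -17 ≡ 4 (mod 7).
Since F(a, b, c) ≡ 4 ≠ 0 (mod 7), P does NOT lie on the curve.


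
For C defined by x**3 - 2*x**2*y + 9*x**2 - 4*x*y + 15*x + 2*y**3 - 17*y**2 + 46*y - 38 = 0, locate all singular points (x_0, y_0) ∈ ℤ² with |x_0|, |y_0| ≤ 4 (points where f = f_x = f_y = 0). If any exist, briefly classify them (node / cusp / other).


Singular points: {(-1, 3)}; classification: cusp.

Compute partial derivatives:
  f_x = 3*x**2 - 4*x*y + 18*x - 4*y + 15.
  f_y = -2*x**2 - 4*x + 6*y**2 - 34*y + 46.
Scan x_0 ∈ {−4, ..., 4}. For each x_0, f_y(x_0, y) is a polynomial in y; find its integer roots y ∈ {−4, ..., 4}, then test f_x and f at those candidates.
  x = -4: f_y(-4, y) = 6*y**2 - 34*y + 30; no integer root y with |y| ≤ 4.
  x = -3: f_y(-3, y) = 6*y**2 - 34*y + 40; vanishes at y ∈ {4}. (-3, 4): f_x = 20 ≠ 0.
  x = -2: f_y(-2, y) = 6*y**2 - 34*y + 46; no integer root y with |y| ≤ 4.
  x = -1: f_y(-1, y) = 6*y**2 - 34*y + 48; vanishes at y ∈ {3}. (-1, 3): f_x = 0, f = 0 — SINGULAR.
  x = 0: f_y(0, y) = 6*y**2 - 34*y + 46; no integer root y with |y| ≤ 4.
  x = 1: f_y(1, y) = 6*y**2 - 34*y + 40; vanishes at y ∈ {4}. (1, 4): f_x = 4 ≠ 0.
  x = 2: f_y(2, y) = 6*y**2 - 34*y + 30; no integer root y with |y| ≤ 4.
  x = 3: f_y(3, y) = 6*y**2 - 34*y + 16; no integer root y with |y| ≤ 4.
  x = 4: f_y(4, y) = 6*y**2 - 34*y - 2; no integer root y with |y| ≤ 4.
Only singular point on the grid: (-1, 3).
Classify: substitute x = -1 + u, y = 3 + v and expand: f = u**3 - 2*u**2*v + 2*v**3 + v**2.
No constant or linear terms (consistent with a singular point). Quadratic part: v**2. Cubic part: u**3 - 2*u**2*v + 2*v**3.
The quadratic part v**2 is a perfect square, so there is a single (double) tangent line v = 0, i.e. y = 3. Restricting the cubic part to that line (v = 0) leaves u**3 ≠ 0, so f is not divisible by v and the branch is v² ≈ -u**3 to lowest order — this is a cusp.
Classification: cusp.
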